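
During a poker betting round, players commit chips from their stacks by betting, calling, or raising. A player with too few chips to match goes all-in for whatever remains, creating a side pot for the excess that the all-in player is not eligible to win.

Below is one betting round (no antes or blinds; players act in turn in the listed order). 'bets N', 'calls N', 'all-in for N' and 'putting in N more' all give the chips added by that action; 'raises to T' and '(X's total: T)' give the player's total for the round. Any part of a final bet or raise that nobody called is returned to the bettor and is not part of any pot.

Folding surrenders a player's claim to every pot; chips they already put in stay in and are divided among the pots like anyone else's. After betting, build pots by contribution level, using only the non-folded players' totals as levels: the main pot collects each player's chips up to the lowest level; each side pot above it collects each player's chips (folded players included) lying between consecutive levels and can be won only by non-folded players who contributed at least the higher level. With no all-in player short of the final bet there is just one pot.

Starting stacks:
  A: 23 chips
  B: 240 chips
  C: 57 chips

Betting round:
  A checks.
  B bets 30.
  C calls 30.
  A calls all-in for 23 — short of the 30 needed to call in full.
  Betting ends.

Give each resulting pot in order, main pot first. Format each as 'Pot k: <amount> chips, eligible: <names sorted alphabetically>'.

Pot 1: 69 chips, eligible: A, B, C
Pot 2: 14 chips, eligible: B, C

Derivation:
Contributions: A=23, B=30, C=30
Pot levels (distinct totals of non-folded players): 23, 30
Layer 1-23: 23 each from A, B, C = 23*3 = 69 chips; eligible A, B, C
Layer 24-30: 7 each from B, C = 7*2 = 14 chips; eligible B, C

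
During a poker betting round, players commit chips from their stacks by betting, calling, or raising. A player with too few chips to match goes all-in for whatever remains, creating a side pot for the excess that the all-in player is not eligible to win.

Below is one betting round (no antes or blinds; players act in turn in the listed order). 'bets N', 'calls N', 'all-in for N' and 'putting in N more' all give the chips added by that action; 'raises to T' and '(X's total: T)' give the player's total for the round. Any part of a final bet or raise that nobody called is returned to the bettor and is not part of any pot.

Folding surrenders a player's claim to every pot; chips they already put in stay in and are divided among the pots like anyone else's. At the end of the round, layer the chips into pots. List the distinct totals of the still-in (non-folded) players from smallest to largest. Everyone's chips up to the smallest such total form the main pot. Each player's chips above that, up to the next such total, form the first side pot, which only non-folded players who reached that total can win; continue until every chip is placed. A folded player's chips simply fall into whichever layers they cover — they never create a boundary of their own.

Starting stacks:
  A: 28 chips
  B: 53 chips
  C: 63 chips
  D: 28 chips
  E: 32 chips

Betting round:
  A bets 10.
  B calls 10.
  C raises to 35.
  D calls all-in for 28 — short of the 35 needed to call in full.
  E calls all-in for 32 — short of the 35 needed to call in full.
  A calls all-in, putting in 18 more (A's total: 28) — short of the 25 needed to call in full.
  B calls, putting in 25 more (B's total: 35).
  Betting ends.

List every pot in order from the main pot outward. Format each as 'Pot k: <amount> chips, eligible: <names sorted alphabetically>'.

Pot 1: 140 chips, eligible: A, B, C, D, E
Pot 2: 12 chips, eligible: B, C, E
Pot 3: 6 chips, eligible: B, C

Derivation:
Contributions: A=28, B=35, C=35, D=28, E=32
Pot levels (distinct totals of non-folded players): 28, 32, 35
Layer 1-28: 28 each from A, B, C, D, E = 28*5 = 140 chips; eligible A, B, C, D, E
Layer 29-32: 4 each from B, C, E = 4*3 = 12 chips; eligible B, C, E
Layer 33-35: 3 each from B, C = 3*2 = 6 chips; eligible B, C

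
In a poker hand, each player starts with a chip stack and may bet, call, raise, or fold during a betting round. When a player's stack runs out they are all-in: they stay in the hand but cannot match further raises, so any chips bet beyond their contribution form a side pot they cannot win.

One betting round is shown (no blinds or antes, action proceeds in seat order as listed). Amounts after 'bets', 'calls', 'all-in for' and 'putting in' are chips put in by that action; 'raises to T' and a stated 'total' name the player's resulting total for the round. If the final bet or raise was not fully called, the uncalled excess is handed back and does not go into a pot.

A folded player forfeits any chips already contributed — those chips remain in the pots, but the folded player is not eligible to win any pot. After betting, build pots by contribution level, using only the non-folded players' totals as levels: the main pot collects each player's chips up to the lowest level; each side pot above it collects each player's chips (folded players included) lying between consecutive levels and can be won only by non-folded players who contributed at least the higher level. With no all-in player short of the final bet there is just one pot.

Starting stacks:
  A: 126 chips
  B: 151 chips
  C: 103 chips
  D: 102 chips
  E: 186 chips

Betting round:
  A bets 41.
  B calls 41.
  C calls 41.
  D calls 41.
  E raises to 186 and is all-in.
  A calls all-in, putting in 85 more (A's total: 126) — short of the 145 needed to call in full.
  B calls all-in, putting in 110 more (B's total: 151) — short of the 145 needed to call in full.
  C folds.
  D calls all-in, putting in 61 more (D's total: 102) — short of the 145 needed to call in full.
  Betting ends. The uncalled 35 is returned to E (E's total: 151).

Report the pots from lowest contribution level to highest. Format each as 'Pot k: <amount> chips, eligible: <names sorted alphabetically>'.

Contributions (after 35 returned to E): A=126, B=151, C=41, D=102, E=151
Folded: C
Pot levels (distinct totals of non-folded players): 102, 126, 151
Layer 1-102: A 102 + B 102 + C 41 + D 102 + E 102 = 449 chips; eligible A, B, D, E
Layer 103-126: 24 each from A, B, E = 24*3 = 72 chips; eligible A, B, E
Layer 127-151: 25 each from B, E = 25*2 = 50 chips; eligible B, E

Pot 1: 449 chips, eligible: A, B, D, E
Pot 2: 72 chips, eligible: A, B, E
Pot 3: 50 chips, eligible: B, E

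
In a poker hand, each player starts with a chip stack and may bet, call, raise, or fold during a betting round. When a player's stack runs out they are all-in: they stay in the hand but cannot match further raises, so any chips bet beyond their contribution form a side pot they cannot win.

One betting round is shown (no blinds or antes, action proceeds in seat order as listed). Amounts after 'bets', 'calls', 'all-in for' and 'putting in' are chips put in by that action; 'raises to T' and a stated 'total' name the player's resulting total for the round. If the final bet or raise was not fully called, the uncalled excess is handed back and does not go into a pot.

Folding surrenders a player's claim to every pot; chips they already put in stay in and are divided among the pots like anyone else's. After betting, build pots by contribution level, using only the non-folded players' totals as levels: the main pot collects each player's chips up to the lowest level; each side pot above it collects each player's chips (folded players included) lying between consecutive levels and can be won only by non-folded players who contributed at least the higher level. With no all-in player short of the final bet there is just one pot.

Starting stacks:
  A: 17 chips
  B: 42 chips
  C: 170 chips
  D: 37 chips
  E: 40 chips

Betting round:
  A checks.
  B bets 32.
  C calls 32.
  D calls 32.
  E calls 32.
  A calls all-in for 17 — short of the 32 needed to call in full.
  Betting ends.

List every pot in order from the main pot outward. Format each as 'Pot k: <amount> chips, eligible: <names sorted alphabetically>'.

Contributions: A=17, B=32, C=32, D=32, E=32
Pot levels (distinct totals of non-folded players): 17, 32
Layer 1-17: 17 each from A, B, C, D, E = 17*5 = 85 chips; eligible A, B, C, D, E
Layer 18-32: 15 each from B, C, D, E = 15*4 = 60 chips; eligible B, C, D, E

Pot 1: 85 chips, eligible: A, B, C, D, E
Pot 2: 60 chips, eligible: B, C, D, E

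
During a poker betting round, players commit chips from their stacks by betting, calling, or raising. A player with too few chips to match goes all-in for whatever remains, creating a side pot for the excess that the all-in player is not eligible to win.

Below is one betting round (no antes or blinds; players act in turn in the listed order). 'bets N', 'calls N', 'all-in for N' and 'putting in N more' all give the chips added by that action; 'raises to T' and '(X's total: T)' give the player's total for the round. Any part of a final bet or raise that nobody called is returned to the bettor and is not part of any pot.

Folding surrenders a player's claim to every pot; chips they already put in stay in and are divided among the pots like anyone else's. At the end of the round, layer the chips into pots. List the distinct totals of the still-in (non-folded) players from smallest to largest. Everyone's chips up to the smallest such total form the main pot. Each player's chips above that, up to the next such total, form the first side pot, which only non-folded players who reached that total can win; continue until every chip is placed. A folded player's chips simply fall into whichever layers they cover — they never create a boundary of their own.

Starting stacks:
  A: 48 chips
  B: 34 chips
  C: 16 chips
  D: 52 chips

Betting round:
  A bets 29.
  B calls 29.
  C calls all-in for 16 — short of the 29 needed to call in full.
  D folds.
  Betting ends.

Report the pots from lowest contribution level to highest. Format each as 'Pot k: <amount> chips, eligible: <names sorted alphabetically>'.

Contributions: A=29, B=29, C=16
Folded: D
Pot levels (distinct totals of non-folded players): 16, 29
Layer 1-16: 16 each from A, B, C = 16*3 = 48 chips; eligible A, B, C
Layer 17-29: 13 each from A, B = 13*2 = 26 chips; eligible A, B

Pot 1: 48 chips, eligible: A, B, C
Pot 2: 26 chips, eligible: A, B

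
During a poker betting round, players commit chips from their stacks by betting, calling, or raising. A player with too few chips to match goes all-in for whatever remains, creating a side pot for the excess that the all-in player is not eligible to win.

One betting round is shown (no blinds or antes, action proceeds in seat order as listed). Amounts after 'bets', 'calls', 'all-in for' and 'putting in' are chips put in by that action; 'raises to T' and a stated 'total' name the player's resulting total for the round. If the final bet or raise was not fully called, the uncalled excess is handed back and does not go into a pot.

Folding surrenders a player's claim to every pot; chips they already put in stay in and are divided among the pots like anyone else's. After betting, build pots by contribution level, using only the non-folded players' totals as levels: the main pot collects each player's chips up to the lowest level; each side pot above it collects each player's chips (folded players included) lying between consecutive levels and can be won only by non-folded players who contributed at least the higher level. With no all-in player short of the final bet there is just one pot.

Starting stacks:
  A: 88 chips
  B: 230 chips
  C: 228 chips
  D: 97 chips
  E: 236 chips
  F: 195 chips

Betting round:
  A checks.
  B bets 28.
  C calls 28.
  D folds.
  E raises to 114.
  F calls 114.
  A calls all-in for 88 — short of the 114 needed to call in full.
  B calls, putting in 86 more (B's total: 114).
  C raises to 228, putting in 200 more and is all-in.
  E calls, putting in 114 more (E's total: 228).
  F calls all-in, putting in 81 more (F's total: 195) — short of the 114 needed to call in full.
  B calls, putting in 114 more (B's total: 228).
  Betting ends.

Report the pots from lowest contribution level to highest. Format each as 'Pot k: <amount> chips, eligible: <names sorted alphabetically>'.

Pot 1: 440 chips, eligible: A, B, C, E, F
Pot 2: 428 chips, eligible: B, C, E, F
Pot 3: 99 chips, eligible: B, C, E

Derivation:
Contributions: A=88, B=228, C=228, E=228, F=195
Folded: D
Pot levels (distinct totals of non-folded players): 88, 195, 228
Layer 1-88: 88 each from A, B, C, E, F = 88*5 = 440 chips; eligible A, B, C, E, F
Layer 89-195: 107 each from B, C, E, F = 107*4 = 428 chips; eligible B, C, E, F
Layer 196-228: 33 each from B, C, E = 33*3 = 99 chips; eligible B, C, E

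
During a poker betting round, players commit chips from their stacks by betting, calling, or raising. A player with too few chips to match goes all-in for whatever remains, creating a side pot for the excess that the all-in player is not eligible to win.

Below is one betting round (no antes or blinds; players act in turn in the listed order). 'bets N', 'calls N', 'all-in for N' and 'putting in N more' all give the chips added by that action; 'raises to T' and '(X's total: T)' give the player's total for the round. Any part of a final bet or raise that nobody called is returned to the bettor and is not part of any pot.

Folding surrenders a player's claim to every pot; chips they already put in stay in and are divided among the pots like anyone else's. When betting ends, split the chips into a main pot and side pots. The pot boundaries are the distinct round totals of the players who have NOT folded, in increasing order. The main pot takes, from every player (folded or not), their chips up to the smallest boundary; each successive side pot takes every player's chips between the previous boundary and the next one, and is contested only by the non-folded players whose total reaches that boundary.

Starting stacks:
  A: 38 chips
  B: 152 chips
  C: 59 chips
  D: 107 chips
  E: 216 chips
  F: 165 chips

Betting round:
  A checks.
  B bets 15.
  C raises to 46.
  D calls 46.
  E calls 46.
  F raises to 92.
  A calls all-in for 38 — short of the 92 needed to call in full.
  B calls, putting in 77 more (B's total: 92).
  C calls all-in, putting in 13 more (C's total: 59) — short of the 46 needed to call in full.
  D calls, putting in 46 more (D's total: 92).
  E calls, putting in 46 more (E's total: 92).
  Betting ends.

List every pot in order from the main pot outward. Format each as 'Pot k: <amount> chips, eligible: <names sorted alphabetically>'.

Contributions: A=38, B=92, C=59, D=92, E=92, F=92
Pot levels (distinct totals of non-folded players): 38, 59, 92
Layer 1-38: 38 each from A, B, C, D, E, F = 38*6 = 228 chips; eligible A, B, C, D, E, F
Layer 39-59: 21 each from B, C, D, E, F = 21*5 = 105 chips; eligible B, C, D, E, F
Layer 60-92: 33 each from B, D, E, F = 33*4 = 132 chips; eligible B, D, E, F

Pot 1: 228 chips, eligible: A, B, C, D, E, F
Pot 2: 105 chips, eligible: B, C, D, E, F
Pot 3: 132 chips, eligible: B, D, E, F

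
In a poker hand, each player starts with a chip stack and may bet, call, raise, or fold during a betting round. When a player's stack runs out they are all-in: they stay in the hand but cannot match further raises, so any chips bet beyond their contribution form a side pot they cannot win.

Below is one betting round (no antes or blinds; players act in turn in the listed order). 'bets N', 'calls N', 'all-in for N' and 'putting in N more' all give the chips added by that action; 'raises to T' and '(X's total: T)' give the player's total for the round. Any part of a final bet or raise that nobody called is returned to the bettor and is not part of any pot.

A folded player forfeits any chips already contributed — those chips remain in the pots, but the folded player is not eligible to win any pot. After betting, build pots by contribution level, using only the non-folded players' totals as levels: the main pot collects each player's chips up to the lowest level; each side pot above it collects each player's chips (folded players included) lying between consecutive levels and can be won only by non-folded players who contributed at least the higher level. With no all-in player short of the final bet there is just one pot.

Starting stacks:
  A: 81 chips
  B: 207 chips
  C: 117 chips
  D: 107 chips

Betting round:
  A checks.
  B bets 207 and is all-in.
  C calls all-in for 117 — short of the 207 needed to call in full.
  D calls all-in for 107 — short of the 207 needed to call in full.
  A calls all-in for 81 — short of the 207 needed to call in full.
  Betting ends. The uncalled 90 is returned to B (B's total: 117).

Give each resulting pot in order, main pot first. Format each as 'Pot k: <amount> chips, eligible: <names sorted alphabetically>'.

Contributions (after 90 returned to B): A=81, B=117, C=117, D=107
Pot levels (distinct totals of non-folded players): 81, 107, 117
Layer 1-81: 81 each from A, B, C, D = 81*4 = 324 chips; eligible A, B, C, D
Layer 82-107: 26 each from B, C, D = 26*3 = 78 chips; eligible B, C, D
Layer 108-117: 10 each from B, C = 10*2 = 20 chips; eligible B, C

Pot 1: 324 chips, eligible: A, B, C, D
Pot 2: 78 chips, eligible: B, C, D
Pot 3: 20 chips, eligible: B, C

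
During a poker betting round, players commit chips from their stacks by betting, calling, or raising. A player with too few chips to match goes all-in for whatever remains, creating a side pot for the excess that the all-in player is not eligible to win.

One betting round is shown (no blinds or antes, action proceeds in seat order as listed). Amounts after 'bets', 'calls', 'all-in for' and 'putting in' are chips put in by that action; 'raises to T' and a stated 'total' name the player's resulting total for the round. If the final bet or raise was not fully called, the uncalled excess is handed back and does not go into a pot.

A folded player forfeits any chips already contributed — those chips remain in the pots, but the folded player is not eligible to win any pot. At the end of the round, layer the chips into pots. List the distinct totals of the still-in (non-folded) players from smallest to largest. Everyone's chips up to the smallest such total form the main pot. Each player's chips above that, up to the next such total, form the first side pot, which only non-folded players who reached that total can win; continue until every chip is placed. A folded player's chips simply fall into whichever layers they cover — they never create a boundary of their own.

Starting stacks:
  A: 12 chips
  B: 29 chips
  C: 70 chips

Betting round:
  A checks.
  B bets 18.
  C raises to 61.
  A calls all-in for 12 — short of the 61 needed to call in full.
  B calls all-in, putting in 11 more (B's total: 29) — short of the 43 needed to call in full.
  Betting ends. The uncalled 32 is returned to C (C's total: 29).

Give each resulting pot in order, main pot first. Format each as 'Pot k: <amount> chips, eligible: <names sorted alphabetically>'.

Contributions (after 32 returned to C): A=12, B=29, C=29
Pot levels (distinct totals of non-folded players): 12, 29
Layer 1-12: 12 each from A, B, C = 12*3 = 36 chips; eligible A, B, C
Layer 13-29: 17 each from B, C = 17*2 = 34 chips; eligible B, C

Pot 1: 36 chips, eligible: A, B, C
Pot 2: 34 chips, eligible: B, C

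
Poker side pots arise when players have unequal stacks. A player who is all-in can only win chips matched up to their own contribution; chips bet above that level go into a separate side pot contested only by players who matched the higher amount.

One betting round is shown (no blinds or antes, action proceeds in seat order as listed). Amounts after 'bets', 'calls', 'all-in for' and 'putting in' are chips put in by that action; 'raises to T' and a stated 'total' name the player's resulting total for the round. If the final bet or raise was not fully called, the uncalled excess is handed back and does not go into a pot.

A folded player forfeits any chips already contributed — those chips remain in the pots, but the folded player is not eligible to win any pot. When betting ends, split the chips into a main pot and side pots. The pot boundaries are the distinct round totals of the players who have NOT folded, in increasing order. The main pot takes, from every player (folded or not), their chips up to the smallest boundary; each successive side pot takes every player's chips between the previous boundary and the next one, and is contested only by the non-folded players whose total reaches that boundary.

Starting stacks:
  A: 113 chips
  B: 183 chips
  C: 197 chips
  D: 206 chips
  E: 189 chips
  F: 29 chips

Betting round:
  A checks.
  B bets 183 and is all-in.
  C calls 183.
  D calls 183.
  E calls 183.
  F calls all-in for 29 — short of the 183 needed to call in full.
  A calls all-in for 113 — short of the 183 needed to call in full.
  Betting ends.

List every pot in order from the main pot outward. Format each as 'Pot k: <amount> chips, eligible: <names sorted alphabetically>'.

Pot 1: 174 chips, eligible: A, B, C, D, E, F
Pot 2: 420 chips, eligible: A, B, C, D, E
Pot 3: 280 chips, eligible: B, C, D, E

Derivation:
Contributions: A=113, B=183, C=183, D=183, E=183, F=29
Pot levels (distinct totals of non-folded players): 29, 113, 183
Layer 1-29: 29 each from A, B, C, D, E, F = 29*6 = 174 chips; eligible A, B, C, D, E, F
Layer 30-113: 84 each from A, B, C, D, E = 84*5 = 420 chips; eligible A, B, C, D, E
Layer 114-183: 70 each from B, C, D, E = 70*4 = 280 chips; eligible B, C, D, E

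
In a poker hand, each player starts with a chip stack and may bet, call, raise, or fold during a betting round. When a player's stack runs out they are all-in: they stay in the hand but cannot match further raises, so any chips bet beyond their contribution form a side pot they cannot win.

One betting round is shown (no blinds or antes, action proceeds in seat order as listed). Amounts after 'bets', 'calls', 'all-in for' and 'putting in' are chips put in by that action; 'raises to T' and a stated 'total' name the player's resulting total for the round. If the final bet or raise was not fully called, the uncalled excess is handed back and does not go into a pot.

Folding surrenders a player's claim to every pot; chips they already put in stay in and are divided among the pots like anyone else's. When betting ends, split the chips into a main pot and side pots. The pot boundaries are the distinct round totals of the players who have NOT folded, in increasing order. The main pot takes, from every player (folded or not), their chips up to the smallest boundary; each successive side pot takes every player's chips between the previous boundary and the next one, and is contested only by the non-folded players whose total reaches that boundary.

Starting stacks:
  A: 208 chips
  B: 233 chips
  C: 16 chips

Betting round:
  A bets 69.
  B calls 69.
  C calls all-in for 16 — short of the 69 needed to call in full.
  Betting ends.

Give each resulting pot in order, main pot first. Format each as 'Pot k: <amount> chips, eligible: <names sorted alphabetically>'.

Pot 1: 48 chips, eligible: A, B, C
Pot 2: 106 chips, eligible: A, B

Derivation:
Contributions: A=69, B=69, C=16
Pot levels (distinct totals of non-folded players): 16, 69
Layer 1-16: 16 each from A, B, C = 16*3 = 48 chips; eligible A, B, C
Layer 17-69: 53 each from A, B = 53*2 = 106 chips; eligible A, B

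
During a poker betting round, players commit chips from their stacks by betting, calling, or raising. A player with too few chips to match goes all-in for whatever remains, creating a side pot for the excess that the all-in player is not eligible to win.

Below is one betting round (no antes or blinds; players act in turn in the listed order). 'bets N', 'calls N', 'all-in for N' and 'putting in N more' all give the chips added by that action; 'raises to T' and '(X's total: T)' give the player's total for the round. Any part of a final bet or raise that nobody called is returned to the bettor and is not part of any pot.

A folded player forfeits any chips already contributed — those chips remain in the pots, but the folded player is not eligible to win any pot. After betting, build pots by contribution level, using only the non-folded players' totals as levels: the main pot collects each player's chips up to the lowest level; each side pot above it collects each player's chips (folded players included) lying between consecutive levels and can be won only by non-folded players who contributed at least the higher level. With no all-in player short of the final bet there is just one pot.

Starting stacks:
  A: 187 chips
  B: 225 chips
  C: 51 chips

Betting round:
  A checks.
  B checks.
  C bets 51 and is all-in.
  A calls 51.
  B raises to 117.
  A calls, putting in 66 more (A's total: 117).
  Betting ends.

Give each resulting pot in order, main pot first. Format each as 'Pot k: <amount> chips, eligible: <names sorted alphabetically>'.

Pot 1: 153 chips, eligible: A, B, C
Pot 2: 132 chips, eligible: A, B

Derivation:
Contributions: A=117, B=117, C=51
Pot levels (distinct totals of non-folded players): 51, 117
Layer 1-51: 51 each from A, B, C = 51*3 = 153 chips; eligible A, B, C
Layer 52-117: 66 each from A, B = 66*2 = 132 chips; eligible A, B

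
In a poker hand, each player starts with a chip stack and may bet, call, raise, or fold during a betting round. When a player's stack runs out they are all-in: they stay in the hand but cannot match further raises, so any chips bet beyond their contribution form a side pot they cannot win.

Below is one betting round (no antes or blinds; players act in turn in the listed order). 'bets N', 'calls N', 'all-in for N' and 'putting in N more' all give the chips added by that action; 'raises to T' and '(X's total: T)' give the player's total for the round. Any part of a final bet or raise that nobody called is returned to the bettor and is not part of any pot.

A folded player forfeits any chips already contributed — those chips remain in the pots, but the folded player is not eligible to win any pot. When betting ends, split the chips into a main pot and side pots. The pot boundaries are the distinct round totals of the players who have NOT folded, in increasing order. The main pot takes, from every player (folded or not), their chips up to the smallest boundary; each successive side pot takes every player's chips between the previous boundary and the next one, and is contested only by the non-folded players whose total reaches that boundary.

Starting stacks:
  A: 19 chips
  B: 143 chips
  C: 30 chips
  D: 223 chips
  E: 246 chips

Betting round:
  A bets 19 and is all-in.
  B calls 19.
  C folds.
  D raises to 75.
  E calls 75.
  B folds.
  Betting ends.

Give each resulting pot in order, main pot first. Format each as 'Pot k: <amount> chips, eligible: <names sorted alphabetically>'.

Contributions: A=19, B=19, D=75, E=75
Folded: B, C
Pot levels (distinct totals of non-folded players): 19, 75
Layer 1-19: 19 each from A, B, D, E = 19*4 = 76 chips; eligible A, D, E
Layer 20-75: 56 each from D, E = 56*2 = 112 chips; eligible D, E

Pot 1: 76 chips, eligible: A, D, E
Pot 2: 112 chips, eligible: D, E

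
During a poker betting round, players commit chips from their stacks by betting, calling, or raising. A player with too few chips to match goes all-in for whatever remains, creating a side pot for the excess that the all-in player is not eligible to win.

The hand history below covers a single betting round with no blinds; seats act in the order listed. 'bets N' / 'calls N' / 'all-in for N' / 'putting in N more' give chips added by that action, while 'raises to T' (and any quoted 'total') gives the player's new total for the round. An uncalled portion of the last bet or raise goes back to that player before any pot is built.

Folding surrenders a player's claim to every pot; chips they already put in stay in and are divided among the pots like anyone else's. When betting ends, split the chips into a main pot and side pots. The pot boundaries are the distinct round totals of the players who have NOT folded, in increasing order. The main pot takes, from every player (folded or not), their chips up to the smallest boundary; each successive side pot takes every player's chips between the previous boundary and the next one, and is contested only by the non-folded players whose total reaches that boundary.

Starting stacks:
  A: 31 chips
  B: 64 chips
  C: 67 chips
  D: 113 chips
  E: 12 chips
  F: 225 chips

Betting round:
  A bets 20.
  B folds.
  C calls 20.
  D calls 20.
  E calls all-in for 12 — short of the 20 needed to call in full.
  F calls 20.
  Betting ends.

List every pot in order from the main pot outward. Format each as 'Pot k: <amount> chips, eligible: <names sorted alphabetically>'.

Pot 1: 60 chips, eligible: A, C, D, E, F
Pot 2: 32 chips, eligible: A, C, D, F

Derivation:
Contributions: A=20, C=20, D=20, E=12, F=20
Folded: B
Pot levels (distinct totals of non-folded players): 12, 20
Layer 1-12: 12 each from A, C, D, E, F = 12*5 = 60 chips; eligible A, C, D, E, F
Layer 13-20: 8 each from A, C, D, F = 8*4 = 32 chips; eligible A, C, D, F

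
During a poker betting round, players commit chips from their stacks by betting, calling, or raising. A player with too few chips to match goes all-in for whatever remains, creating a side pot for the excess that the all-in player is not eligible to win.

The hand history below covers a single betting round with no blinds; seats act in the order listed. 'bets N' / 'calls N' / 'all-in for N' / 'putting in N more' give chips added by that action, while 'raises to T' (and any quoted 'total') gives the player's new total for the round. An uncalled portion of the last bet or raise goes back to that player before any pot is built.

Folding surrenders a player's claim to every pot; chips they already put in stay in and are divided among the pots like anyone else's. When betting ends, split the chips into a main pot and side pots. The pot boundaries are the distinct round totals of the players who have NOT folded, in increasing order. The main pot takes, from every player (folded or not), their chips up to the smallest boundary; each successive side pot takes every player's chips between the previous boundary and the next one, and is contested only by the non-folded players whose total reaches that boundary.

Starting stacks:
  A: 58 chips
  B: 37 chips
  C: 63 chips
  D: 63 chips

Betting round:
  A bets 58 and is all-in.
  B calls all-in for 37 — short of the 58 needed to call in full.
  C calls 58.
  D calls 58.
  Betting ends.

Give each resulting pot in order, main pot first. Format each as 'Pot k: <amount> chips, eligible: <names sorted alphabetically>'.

Pot 1: 148 chips, eligible: A, B, C, D
Pot 2: 63 chips, eligible: A, C, D

Derivation:
Contributions: A=58, B=37, C=58, D=58
Pot levels (distinct totals of non-folded players): 37, 58
Layer 1-37: 37 each from A, B, C, D = 37*4 = 148 chips; eligible A, B, C, D
Layer 38-58: 21 each from A, C, D = 21*3 = 63 chips; eligible A, C, D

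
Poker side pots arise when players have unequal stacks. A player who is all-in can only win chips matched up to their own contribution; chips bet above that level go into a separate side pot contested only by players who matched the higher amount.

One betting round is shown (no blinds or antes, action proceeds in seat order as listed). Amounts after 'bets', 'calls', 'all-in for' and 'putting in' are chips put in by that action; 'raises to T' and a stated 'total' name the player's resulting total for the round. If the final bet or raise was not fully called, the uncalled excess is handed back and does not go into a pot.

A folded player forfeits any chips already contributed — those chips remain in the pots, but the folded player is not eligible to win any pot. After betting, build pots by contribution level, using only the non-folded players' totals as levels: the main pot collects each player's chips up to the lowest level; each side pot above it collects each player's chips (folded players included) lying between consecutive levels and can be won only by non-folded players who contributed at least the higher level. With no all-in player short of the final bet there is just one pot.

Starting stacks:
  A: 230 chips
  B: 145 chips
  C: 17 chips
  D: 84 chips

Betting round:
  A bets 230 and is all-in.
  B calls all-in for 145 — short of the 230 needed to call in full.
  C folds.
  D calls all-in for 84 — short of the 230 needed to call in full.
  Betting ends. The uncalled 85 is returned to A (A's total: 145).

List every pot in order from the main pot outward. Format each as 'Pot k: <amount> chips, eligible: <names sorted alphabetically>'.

Pot 1: 252 chips, eligible: A, B, D
Pot 2: 122 chips, eligible: A, B

Derivation:
Contributions (after 85 returned to A): A=145, B=145, D=84
Folded: C
Pot levels (distinct totals of non-folded players): 84, 145
Layer 1-84: 84 each from A, B, D = 84*3 = 252 chips; eligible A, B, D
Layer 85-145: 61 each from A, B = 61*2 = 122 chips; eligible A, B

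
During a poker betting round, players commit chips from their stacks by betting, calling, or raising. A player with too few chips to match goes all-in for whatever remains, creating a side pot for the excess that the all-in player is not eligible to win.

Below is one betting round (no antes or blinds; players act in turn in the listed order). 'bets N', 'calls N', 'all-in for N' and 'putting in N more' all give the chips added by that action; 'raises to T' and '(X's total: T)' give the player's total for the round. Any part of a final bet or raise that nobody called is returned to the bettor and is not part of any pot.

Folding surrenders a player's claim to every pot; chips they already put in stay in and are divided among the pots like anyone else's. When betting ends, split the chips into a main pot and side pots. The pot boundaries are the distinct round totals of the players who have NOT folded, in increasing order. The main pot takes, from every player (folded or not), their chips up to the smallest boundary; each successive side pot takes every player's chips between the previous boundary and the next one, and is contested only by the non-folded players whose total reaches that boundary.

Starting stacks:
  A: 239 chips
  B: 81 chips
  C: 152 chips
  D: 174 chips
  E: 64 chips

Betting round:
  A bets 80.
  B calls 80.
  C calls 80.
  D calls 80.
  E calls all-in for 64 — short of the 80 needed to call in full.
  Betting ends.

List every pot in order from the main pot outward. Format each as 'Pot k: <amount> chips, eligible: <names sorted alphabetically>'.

Pot 1: 320 chips, eligible: A, B, C, D, E
Pot 2: 64 chips, eligible: A, B, C, D

Derivation:
Contributions: A=80, B=80, C=80, D=80, E=64
Pot levels (distinct totals of non-folded players): 64, 80
Layer 1-64: 64 each from A, B, C, D, E = 64*5 = 320 chips; eligible A, B, C, D, E
Layer 65-80: 16 each from A, B, C, D = 16*4 = 64 chips; eligible A, B, C, D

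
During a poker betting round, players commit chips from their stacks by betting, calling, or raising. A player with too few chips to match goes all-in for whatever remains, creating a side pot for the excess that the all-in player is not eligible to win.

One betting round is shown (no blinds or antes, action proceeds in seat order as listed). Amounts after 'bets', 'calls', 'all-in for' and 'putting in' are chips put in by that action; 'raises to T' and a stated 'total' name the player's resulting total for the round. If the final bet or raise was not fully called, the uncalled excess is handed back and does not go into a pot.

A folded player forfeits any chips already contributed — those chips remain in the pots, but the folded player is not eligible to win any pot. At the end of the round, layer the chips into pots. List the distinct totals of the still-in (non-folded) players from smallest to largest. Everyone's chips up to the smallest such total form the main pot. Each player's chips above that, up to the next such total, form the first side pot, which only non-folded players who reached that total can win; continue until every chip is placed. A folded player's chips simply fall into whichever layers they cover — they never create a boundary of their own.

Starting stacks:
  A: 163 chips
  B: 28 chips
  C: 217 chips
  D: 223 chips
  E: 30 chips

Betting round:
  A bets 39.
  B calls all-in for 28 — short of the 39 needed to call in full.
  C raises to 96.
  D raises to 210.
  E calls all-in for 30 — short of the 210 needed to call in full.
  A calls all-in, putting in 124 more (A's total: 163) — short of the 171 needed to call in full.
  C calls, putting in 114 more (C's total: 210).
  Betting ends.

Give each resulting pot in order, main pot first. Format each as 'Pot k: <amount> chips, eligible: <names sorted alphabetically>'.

Contributions: A=163, B=28, C=210, D=210, E=30
Pot levels (distinct totals of non-folded players): 28, 30, 163, 210
Layer 1-28: 28 each from A, B, C, D, E = 28*5 = 140 chips; eligible A, B, C, D, E
Layer 29-30: 2 each from A, C, D, E = 2*4 = 8 chips; eligible A, C, D, E
Layer 31-163: 133 each from A, C, D = 133*3 = 399 chips; eligible A, C, D
Layer 164-210: 47 each from C, D = 47*2 = 94 chips; eligible C, D

Pot 1: 140 chips, eligible: A, B, C, D, E
Pot 2: 8 chips, eligible: A, C, D, E
Pot 3: 399 chips, eligible: A, C, D
Pot 4: 94 chips, eligible: C, D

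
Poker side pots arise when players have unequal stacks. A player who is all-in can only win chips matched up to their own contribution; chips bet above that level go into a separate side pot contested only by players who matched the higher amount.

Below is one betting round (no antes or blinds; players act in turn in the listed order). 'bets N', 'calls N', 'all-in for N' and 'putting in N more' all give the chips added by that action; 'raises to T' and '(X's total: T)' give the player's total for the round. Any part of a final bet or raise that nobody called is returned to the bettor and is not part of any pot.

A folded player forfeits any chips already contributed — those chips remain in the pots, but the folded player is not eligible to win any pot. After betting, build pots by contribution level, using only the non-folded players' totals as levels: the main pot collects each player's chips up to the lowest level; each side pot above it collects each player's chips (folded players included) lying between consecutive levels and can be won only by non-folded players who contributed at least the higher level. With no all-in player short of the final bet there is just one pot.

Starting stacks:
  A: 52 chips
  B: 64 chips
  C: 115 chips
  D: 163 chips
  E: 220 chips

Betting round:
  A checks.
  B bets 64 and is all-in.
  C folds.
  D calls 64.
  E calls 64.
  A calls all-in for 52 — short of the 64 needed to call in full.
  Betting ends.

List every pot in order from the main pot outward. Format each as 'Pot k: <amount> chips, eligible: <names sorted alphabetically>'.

Pot 1: 208 chips, eligible: A, B, D, E
Pot 2: 36 chips, eligible: B, D, E

Derivation:
Contributions: A=52, B=64, D=64, E=64
Folded: C
Pot levels (distinct totals of non-folded players): 52, 64
Layer 1-52: 52 each from A, B, D, E = 52*4 = 208 chips; eligible A, B, D, E
Layer 53-64: 12 each from B, D, E = 12*3 = 36 chips; eligible B, D, E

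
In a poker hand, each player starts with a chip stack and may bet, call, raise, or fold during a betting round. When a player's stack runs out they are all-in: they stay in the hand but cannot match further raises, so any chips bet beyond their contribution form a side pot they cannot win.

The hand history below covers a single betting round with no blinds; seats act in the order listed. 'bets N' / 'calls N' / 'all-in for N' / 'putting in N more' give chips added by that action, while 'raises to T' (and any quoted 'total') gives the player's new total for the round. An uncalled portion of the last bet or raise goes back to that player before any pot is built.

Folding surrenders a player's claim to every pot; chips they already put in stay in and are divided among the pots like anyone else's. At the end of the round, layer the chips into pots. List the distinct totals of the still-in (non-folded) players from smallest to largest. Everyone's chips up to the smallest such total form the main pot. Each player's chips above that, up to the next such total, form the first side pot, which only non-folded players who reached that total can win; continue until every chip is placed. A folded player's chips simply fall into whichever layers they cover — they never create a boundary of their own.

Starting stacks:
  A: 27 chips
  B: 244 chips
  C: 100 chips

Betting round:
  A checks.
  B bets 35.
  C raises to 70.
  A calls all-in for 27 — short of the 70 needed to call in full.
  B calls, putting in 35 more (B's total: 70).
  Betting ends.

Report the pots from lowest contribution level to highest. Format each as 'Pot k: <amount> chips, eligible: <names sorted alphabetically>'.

Contributions: A=27, B=70, C=70
Pot levels (distinct totals of non-folded players): 27, 70
Layer 1-27: 27 each from A, B, C = 27*3 = 81 chips; eligible A, B, C
Layer 28-70: 43 each from B, C = 43*2 = 86 chips; eligible B, C

Pot 1: 81 chips, eligible: A, B, C
Pot 2: 86 chips, eligible: B, C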